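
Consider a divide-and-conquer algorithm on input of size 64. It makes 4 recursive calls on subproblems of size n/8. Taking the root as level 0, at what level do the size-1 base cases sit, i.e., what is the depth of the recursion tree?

For divide and conquer with division factor 8:

Problem sizes at each level:
Level 0: 64
Level 1: 8
Level 2: 1

The root is level 0 and the size-1 base case is level 2 (the tree spans levels 0 through 2, i.e. 3 levels counting the root), so the depth is the number of divisions: log_8(64) = 2

The recursion tree depth is log_8(64) = 2. At each level, the problem size is divided by 8, so it takes 2 divisions to reduce to a base case of size 1. The algorithm makes 4 recursive calls at each level.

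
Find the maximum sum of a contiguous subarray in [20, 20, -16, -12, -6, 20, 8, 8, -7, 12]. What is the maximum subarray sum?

Using Kadane's algorithm on [20, 20, -16, -12, -6, 20, 8, 8, -7, 12]:

Scanning through the array:
Position 1 (value 20): max_ending_here = 40, max_so_far = 40
Position 2 (value -16): max_ending_here = 24, max_so_far = 40
Position 3 (value -12): max_ending_here = 12, max_so_far = 40
Position 4 (value -6): max_ending_here = 6, max_so_far = 40
Position 5 (value 20): max_ending_here = 26, max_so_far = 40
Position 6 (value 8): max_ending_here = 34, max_so_far = 40
Position 7 (value 8): max_ending_here = 42, max_so_far = 42
Position 8 (value -7): max_ending_here = 35, max_so_far = 42
Position 9 (value 12): max_ending_here = 47, max_so_far = 47

Maximum subarray: [20, 20, -16, -12, -6, 20, 8, 8, -7, 12]
Maximum sum: 47

The maximum subarray is [20, 20, -16, -12, -6, 20, 8, 8, -7, 12] with sum 47. This subarray runs from index 0 to index 9.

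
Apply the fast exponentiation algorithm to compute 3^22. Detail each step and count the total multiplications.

Computing 3^22 by squaring (build up from 3^1; each line after the first costs one multiplication):

3^1 = 3
3^2 = (3^1)^2 = 3^2 = 9
3^4 = (3^2)^2 = 9^2 = 81
3^5 = 3 * 3^4 = 3 * 81 = 243
3^10 = (3^5)^2 = 243^2 = 59049
3^11 = 3 * 3^10 = 3 * 59049 = 177147
3^22 = (3^11)^2 = 177147^2 = 31381059609

Result: 31381059609
Multiplications needed: 6 (6 lines after 3^1)

3^22 = 31381059609. Using exponentiation by squaring, this requires 6 multiplications. The key idea: if the exponent is even, square the half-power; if odd, multiply by the base once.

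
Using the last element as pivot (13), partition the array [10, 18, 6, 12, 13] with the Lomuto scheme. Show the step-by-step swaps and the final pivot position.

Lomuto partition with pivot = 13:

Initial array: [10, 18, 6, 12, 13]

arr[0]=10 <= 13: swap with position 0, array becomes [10, 18, 6, 12, 13]
arr[1]=18 > 13: no swap
arr[2]=6 <= 13: swap with position 1, array becomes [10, 6, 18, 12, 13]
arr[3]=12 <= 13: swap with position 2, array becomes [10, 6, 12, 18, 13]

Place pivot at position 3: [10, 6, 12, 13, 18]
Pivot position: 3

After partitioning with pivot 13, the array becomes [10, 6, 12, 13, 18]. The pivot is placed at index 3. All elements to the left of the pivot are <= 13, and all elements to the right are > 13.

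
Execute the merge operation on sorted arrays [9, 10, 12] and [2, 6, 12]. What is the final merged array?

Merging process:

Compare 9 vs 2: take 2 from right. Merged: [2]
Compare 9 vs 6: take 6 from right. Merged: [2, 6]
Compare 9 vs 12: take 9 from left. Merged: [2, 6, 9]
Compare 10 vs 12: take 10 from left. Merged: [2, 6, 9, 10]
Compare 12 vs 12: take 12 from left. Merged: [2, 6, 9, 10, 12]
Append remaining from right: [12]. Merged: [2, 6, 9, 10, 12, 12]

Final merged array: [2, 6, 9, 10, 12, 12]
Total comparisons: 5

The merged array is [2, 6, 9, 10, 12, 12], requiring 5 comparisons. The merge step runs in O(n) time where n is the total number of elements.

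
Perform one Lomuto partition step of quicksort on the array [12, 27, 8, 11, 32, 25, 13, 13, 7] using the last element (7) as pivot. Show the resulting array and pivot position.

Lomuto partition with pivot = 7:

Initial array: [12, 27, 8, 11, 32, 25, 13, 13, 7]

arr[0]=12 > 7: no swap
arr[1]=27 > 7: no swap
arr[2]=8 > 7: no swap
arr[3]=11 > 7: no swap
arr[4]=32 > 7: no swap
arr[5]=25 > 7: no swap
arr[6]=13 > 7: no swap
arr[7]=13 > 7: no swap

Place pivot at position 0: [7, 27, 8, 11, 32, 25, 13, 13, 12]
Pivot position: 0

After partitioning with pivot 7, the array becomes [7, 27, 8, 11, 32, 25, 13, 13, 12]. The pivot is placed at index 0. All elements to the left of the pivot are <= 7, and all elements to the right are > 7.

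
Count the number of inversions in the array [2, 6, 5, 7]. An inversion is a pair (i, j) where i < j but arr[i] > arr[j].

Finding inversions in [2, 6, 5, 7]:

(1, 2): arr[1]=6 > arr[2]=5

Total inversions: 1

The array has 1 inversion(s): (1,2). Each pair (i,j) satisfies i < j and arr[i] > arr[j].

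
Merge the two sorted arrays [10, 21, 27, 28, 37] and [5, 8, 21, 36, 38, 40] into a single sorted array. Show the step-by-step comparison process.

Merging process:

Compare 10 vs 5: take 5 from right. Merged: [5]
Compare 10 vs 8: take 8 from right. Merged: [5, 8]
Compare 10 vs 21: take 10 from left. Merged: [5, 8, 10]
Compare 21 vs 21: take 21 from left. Merged: [5, 8, 10, 21]
Compare 27 vs 21: take 21 from right. Merged: [5, 8, 10, 21, 21]
Compare 27 vs 36: take 27 from left. Merged: [5, 8, 10, 21, 21, 27]
Compare 28 vs 36: take 28 from left. Merged: [5, 8, 10, 21, 21, 27, 28]
Compare 37 vs 36: take 36 from right. Merged: [5, 8, 10, 21, 21, 27, 28, 36]
Compare 37 vs 38: take 37 from left. Merged: [5, 8, 10, 21, 21, 27, 28, 36, 37]
Append remaining from right: [38, 40]. Merged: [5, 8, 10, 21, 21, 27, 28, 36, 37, 38, 40]

Final merged array: [5, 8, 10, 21, 21, 27, 28, 36, 37, 38, 40]
Total comparisons: 9

The merged array is [5, 8, 10, 21, 21, 27, 28, 36, 37, 38, 40], requiring 9 comparisons. The merge step runs in O(n) time where n is the total number of elements.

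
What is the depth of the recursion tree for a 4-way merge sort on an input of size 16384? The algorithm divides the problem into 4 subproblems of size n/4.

For divide and conquer with division factor 4:

Problem sizes at each level:
Level 0: 16384
Level 1: 4096
Level 2: 1024
Level 3: 256
Level 4: 64
Level 5: 16
Level 6: 4
Level 7: 1

The root is level 0 and the size-1 base case is level 7 (the tree spans levels 0 through 7, i.e. 8 levels counting the root), so the depth is the number of divisions: log_4(16384) = 7

The recursion tree depth is log_4(16384) = 7. At each level, the problem size is divided by 4, so it takes 7 divisions to reduce to a base case of size 1. The algorithm makes 4 recursive calls at each level.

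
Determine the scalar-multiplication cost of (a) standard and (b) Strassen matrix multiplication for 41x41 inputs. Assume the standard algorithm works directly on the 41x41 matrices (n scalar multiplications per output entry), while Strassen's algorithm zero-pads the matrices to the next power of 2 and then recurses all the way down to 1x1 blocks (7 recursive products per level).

Matrix multiplication for 41x41 matrices:

Strassen's algorithm requires power-of-2 dimensions. Pad 41x41 to 64x64 (next power of 2).

Standard algorithm: 41^3 = 68921 multiplications
Strassen's algorithm: 7^(log2(64)) = 7^6 = 117649 multiplications
Difference: 68921 - 117649 = -48728 (Strassen uses MORE here due to padding overhead — for small or just-over-power-of-2 n, padding can outweigh the per-level savings)

Standard: 68921 multiplications (41^3). Strassen: 117649 multiplications (7^6, after padding to 64x64). Strassen reduces 8 recursive multiplications to 7 at each level.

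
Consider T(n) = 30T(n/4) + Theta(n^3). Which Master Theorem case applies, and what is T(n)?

Master Theorem for T(n) = 30T(n/4) + O(n^3):

a = 30, b = 4, c = 3
log_b(a) = log_4(30) = 2.4534

Case 3: c = 3 > log_4(30) = 2.4534
T(n) = O(n^3) = O(n^3)

For T(n) = 30T(n/4) + O(n^3): log_4(30) = 2.4534. This is Case 3 of the Master Theorem (c > log_b(a), work dominated by root), giving O(n^3).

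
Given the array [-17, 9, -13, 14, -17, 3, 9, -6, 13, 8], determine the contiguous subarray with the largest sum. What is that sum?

Using Kadane's algorithm on [-17, 9, -13, 14, -17, 3, 9, -6, 13, 8]:

Scanning through the array:
Position 1 (value 9): max_ending_here = 9, max_so_far = 9
Position 2 (value -13): max_ending_here = -4, max_so_far = 9
Position 3 (value 14): max_ending_here = 14, max_so_far = 14
Position 4 (value -17): max_ending_here = -3, max_so_far = 14
Position 5 (value 3): max_ending_here = 3, max_so_far = 14
Position 6 (value 9): max_ending_here = 12, max_so_far = 14
Position 7 (value -6): max_ending_here = 6, max_so_far = 14
Position 8 (value 13): max_ending_here = 19, max_so_far = 19
Position 9 (value 8): max_ending_here = 27, max_so_far = 27

Maximum subarray: [3, 9, -6, 13, 8]
Maximum sum: 27

The maximum subarray is [3, 9, -6, 13, 8] with sum 27. This subarray runs from index 5 to index 9.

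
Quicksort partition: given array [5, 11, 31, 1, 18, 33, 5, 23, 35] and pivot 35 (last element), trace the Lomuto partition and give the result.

Lomuto partition with pivot = 35:

Initial array: [5, 11, 31, 1, 18, 33, 5, 23, 35]

arr[0]=5 <= 35: swap with position 0, array becomes [5, 11, 31, 1, 18, 33, 5, 23, 35]
arr[1]=11 <= 35: swap with position 1, array becomes [5, 11, 31, 1, 18, 33, 5, 23, 35]
arr[2]=31 <= 35: swap with position 2, array becomes [5, 11, 31, 1, 18, 33, 5, 23, 35]
arr[3]=1 <= 35: swap with position 3, array becomes [5, 11, 31, 1, 18, 33, 5, 23, 35]
arr[4]=18 <= 35: swap with position 4, array becomes [5, 11, 31, 1, 18, 33, 5, 23, 35]
arr[5]=33 <= 35: swap with position 5, array becomes [5, 11, 31, 1, 18, 33, 5, 23, 35]
arr[6]=5 <= 35: swap with position 6, array becomes [5, 11, 31, 1, 18, 33, 5, 23, 35]
arr[7]=23 <= 35: swap with position 7, array becomes [5, 11, 31, 1, 18, 33, 5, 23, 35]

Place pivot at position 8: [5, 11, 31, 1, 18, 33, 5, 23, 35]
Pivot position: 8

After partitioning with pivot 35, the array becomes [5, 11, 31, 1, 18, 33, 5, 23, 35]. The pivot is placed at index 8. All elements to the left of the pivot are <= 35, and all elements to the right are > 35.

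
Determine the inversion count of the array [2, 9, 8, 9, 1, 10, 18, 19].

Finding inversions in [2, 9, 8, 9, 1, 10, 18, 19]:

(0, 4): arr[0]=2 > arr[4]=1
(1, 2): arr[1]=9 > arr[2]=8
(1, 4): arr[1]=9 > arr[4]=1
(2, 4): arr[2]=8 > arr[4]=1
(3, 4): arr[3]=9 > arr[4]=1

Total inversions: 5

The array has 5 inversion(s): (0,4), (1,2), (1,4), (2,4), (3,4). Each pair (i,j) satisfies i < j and arr[i] > arr[j].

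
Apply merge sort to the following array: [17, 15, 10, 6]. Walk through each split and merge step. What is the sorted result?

Merge sort trace:

Split: [17, 15, 10, 6] -> [17, 15] and [10, 6]
  Split: [17, 15] -> [17] and [15]
  Merge: [17] + [15] -> [15, 17]
  Split: [10, 6] -> [10] and [6]
  Merge: [10] + [6] -> [6, 10]
Merge: [15, 17] + [6, 10] -> [6, 10, 15, 17]

Final sorted array: [6, 10, 15, 17]

The merge sort proceeds by recursively splitting the array and merging sorted halves.
After all merges, the sorted array is [6, 10, 15, 17].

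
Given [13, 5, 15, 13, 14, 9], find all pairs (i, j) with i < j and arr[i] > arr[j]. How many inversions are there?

Finding inversions in [13, 5, 15, 13, 14, 9]:

(0, 1): arr[0]=13 > arr[1]=5
(0, 5): arr[0]=13 > arr[5]=9
(2, 3): arr[2]=15 > arr[3]=13
(2, 4): arr[2]=15 > arr[4]=14
(2, 5): arr[2]=15 > arr[5]=9
(3, 5): arr[3]=13 > arr[5]=9
(4, 5): arr[4]=14 > arr[5]=9

Total inversions: 7

The array has 7 inversion(s): (0,1), (0,5), (2,3), (2,4), (2,5), (3,5), (4,5). Each pair (i,j) satisfies i < j and arr[i] > arr[j].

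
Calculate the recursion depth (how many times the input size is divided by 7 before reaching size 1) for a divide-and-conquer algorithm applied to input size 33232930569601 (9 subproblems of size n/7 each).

For divide and conquer with division factor 7:

Problem sizes at each level:
Level 0: 33232930569601
Level 1: 4747561509943
Level 2: 678223072849
Level 3: 96889010407
Level 4: 13841287201
Level 5: 1977326743
Level 6: 282475249
Level 7: 40353607
Level 8: 5764801
Level 9: 823543
Level 10: 117649
Level 11: 16807
Level 12: 2401
Level 13: 343
Level 14: 49
Level 15: 7
Level 16: 1

The root is level 0 and the size-1 base case is level 16 (the tree spans levels 0 through 16, i.e. 17 levels counting the root), so the depth is the number of divisions: log_7(33232930569601) = 16

The recursion tree depth is log_7(33232930569601) = 16. At each level, the problem size is divided by 7, so it takes 16 divisions to reduce to a base case of size 1. The algorithm makes 9 recursive calls at each level.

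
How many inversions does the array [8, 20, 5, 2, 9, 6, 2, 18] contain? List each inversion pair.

Finding inversions in [8, 20, 5, 2, 9, 6, 2, 18]:

(0, 2): arr[0]=8 > arr[2]=5
(0, 3): arr[0]=8 > arr[3]=2
(0, 5): arr[0]=8 > arr[5]=6
(0, 6): arr[0]=8 > arr[6]=2
(1, 2): arr[1]=20 > arr[2]=5
(1, 3): arr[1]=20 > arr[3]=2
(1, 4): arr[1]=20 > arr[4]=9
(1, 5): arr[1]=20 > arr[5]=6
(1, 6): arr[1]=20 > arr[6]=2
(1, 7): arr[1]=20 > arr[7]=18
(2, 3): arr[2]=5 > arr[3]=2
(2, 6): arr[2]=5 > arr[6]=2
(4, 5): arr[4]=9 > arr[5]=6
(4, 6): arr[4]=9 > arr[6]=2
(5, 6): arr[5]=6 > arr[6]=2

Total inversions: 15

The array has 15 inversion(s): (0,2), (0,3), (0,5), (0,6), (1,2), (1,3), (1,4), (1,5), (1,6), (1,7), (2,3), (2,6), (4,5), (4,6), (5,6). Each pair (i,j) satisfies i < j and arr[i] > arr[j].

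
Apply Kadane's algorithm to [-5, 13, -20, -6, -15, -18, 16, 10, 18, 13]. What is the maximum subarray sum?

Using Kadane's algorithm on [-5, 13, -20, -6, -15, -18, 16, 10, 18, 13]:

Scanning through the array:
Position 1 (value 13): max_ending_here = 13, max_so_far = 13
Position 2 (value -20): max_ending_here = -7, max_so_far = 13
Position 3 (value -6): max_ending_here = -6, max_so_far = 13
Position 4 (value -15): max_ending_here = -15, max_so_far = 13
Position 5 (value -18): max_ending_here = -18, max_so_far = 13
Position 6 (value 16): max_ending_here = 16, max_so_far = 16
Position 7 (value 10): max_ending_here = 26, max_so_far = 26
Position 8 (value 18): max_ending_here = 44, max_so_far = 44
Position 9 (value 13): max_ending_here = 57, max_so_far = 57

Maximum subarray: [16, 10, 18, 13]
Maximum sum: 57

The maximum subarray is [16, 10, 18, 13] with sum 57. This subarray runs from index 6 to index 9.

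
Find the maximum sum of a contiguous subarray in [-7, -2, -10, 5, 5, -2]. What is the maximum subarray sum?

Using Kadane's algorithm on [-7, -2, -10, 5, 5, -2]:

Scanning through the array:
Position 1 (value -2): max_ending_here = -2, max_so_far = -2
Position 2 (value -10): max_ending_here = -10, max_so_far = -2
Position 3 (value 5): max_ending_here = 5, max_so_far = 5
Position 4 (value 5): max_ending_here = 10, max_so_far = 10
Position 5 (value -2): max_ending_here = 8, max_so_far = 10

Maximum subarray: [5, 5]
Maximum sum: 10

The maximum subarray is [5, 5] with sum 10. This subarray runs from index 3 to index 4.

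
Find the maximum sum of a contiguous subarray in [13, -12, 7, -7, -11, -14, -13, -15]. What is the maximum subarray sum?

Using Kadane's algorithm on [13, -12, 7, -7, -11, -14, -13, -15]:

Scanning through the array:
Position 1 (value -12): max_ending_here = 1, max_so_far = 13
Position 2 (value 7): max_ending_here = 8, max_so_far = 13
Position 3 (value -7): max_ending_here = 1, max_so_far = 13
Position 4 (value -11): max_ending_here = -10, max_so_far = 13
Position 5 (value -14): max_ending_here = -14, max_so_far = 13
Position 6 (value -13): max_ending_here = -13, max_so_far = 13
Position 7 (value -15): max_ending_here = -15, max_so_far = 13

Maximum subarray: [13]
Maximum sum: 13

The maximum subarray is [13] with sum 13. This subarray runs from index 0 to index 0.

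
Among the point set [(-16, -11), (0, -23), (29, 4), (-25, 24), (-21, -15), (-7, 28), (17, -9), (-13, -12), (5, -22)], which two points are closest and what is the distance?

Computing all pairwise distances among 9 points:

d((-16, -11), (0, -23)) = 20.0
d((-16, -11), (29, 4)) = 47.4342
d((-16, -11), (-25, 24)) = 36.1386
d((-16, -11), (-21, -15)) = 6.4031
d((-16, -11), (-7, 28)) = 40.025
d((-16, -11), (17, -9)) = 33.0606
d((-16, -11), (-13, -12)) = 3.1623 <-- minimum
d((-16, -11), (5, -22)) = 23.7065
d((0, -23), (29, 4)) = 39.6232
d((0, -23), (-25, 24)) = 53.2353
d((0, -23), (-21, -15)) = 22.4722
d((0, -23), (-7, 28)) = 51.4782
d((0, -23), (17, -9)) = 22.0227
d((0, -23), (-13, -12)) = 17.0294
d((0, -23), (5, -22)) = 5.099
d((29, 4), (-25, 24)) = 57.5847
d((29, 4), (-21, -15)) = 53.4883
d((29, 4), (-7, 28)) = 43.2666
d((29, 4), (17, -9)) = 17.6918
d((29, 4), (-13, -12)) = 44.9444
d((29, 4), (5, -22)) = 35.3836
d((-25, 24), (-21, -15)) = 39.2046
d((-25, 24), (-7, 28)) = 18.4391
d((-25, 24), (17, -9)) = 53.4135
d((-25, 24), (-13, -12)) = 37.9473
d((-25, 24), (5, -22)) = 54.9181
d((-21, -15), (-7, 28)) = 45.2217
d((-21, -15), (17, -9)) = 38.4708
d((-21, -15), (-13, -12)) = 8.544
d((-21, -15), (5, -22)) = 26.9258
d((-7, 28), (17, -9)) = 44.1022
d((-7, 28), (-13, -12)) = 40.4475
d((-7, 28), (5, -22)) = 51.4198
d((17, -9), (-13, -12)) = 30.1496
d((17, -9), (5, -22)) = 17.6918
d((-13, -12), (5, -22)) = 20.5913

Closest pair: (-16, -11) and (-13, -12) with distance 3.1623

The closest pair is (-16, -11) and (-13, -12) with Euclidean distance 3.1623. For 9 points, brute-force pairwise comparison is shown above. For large n, the divide-and-conquer algorithm (sort by x, recurse on halves, check the dividing strip) achieves O(n log n).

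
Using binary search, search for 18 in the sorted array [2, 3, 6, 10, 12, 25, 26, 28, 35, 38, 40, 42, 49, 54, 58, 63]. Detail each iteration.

Binary search for 18 in [2, 3, 6, 10, 12, 25, 26, 28, 35, 38, 40, 42, 49, 54, 58, 63]:

lo=0, hi=15, mid=7, arr[mid]=28 -> 28 > 18, search left half
lo=0, hi=6, mid=3, arr[mid]=10 -> 10 < 18, search right half
lo=4, hi=6, mid=5, arr[mid]=25 -> 25 > 18, search left half
lo=4, hi=4, mid=4, arr[mid]=12 -> 12 < 18, search right half
lo=5 > hi=4, target 18 not found

Binary search determines that 18 is not in the array after 4 comparisons. The search space was exhausted without finding the target.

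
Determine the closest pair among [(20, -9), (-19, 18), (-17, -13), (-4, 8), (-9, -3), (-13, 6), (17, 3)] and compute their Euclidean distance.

Computing all pairwise distances among 7 points:

d((20, -9), (-19, 18)) = 47.4342
d((20, -9), (-17, -13)) = 37.2156
d((20, -9), (-4, 8)) = 29.4109
d((20, -9), (-9, -3)) = 29.6142
d((20, -9), (-13, 6)) = 36.2491
d((20, -9), (17, 3)) = 12.3693
d((-19, 18), (-17, -13)) = 31.0644
d((-19, 18), (-4, 8)) = 18.0278
d((-19, 18), (-9, -3)) = 23.2594
d((-19, 18), (-13, 6)) = 13.4164
d((-19, 18), (17, 3)) = 39.0
d((-17, -13), (-4, 8)) = 24.6982
d((-17, -13), (-9, -3)) = 12.8062
d((-17, -13), (-13, 6)) = 19.4165
d((-17, -13), (17, 3)) = 37.5766
d((-4, 8), (-9, -3)) = 12.083
d((-4, 8), (-13, 6)) = 9.2195 <-- minimum
d((-4, 8), (17, 3)) = 21.587
d((-9, -3), (-13, 6)) = 9.8489
d((-9, -3), (17, 3)) = 26.6833
d((-13, 6), (17, 3)) = 30.1496

Closest pair: (-4, 8) and (-13, 6) with distance 9.2195

The closest pair is (-4, 8) and (-13, 6) with Euclidean distance 9.2195. For 7 points, brute-force pairwise comparison is shown above. For large n, the divide-and-conquer algorithm (sort by x, recurse on halves, check the dividing strip) achieves O(n log n).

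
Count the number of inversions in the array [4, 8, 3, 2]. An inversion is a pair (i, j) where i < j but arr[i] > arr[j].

Finding inversions in [4, 8, 3, 2]:

(0, 2): arr[0]=4 > arr[2]=3
(0, 3): arr[0]=4 > arr[3]=2
(1, 2): arr[1]=8 > arr[2]=3
(1, 3): arr[1]=8 > arr[3]=2
(2, 3): arr[2]=3 > arr[3]=2

Total inversions: 5

The array has 5 inversion(s): (0,2), (0,3), (1,2), (1,3), (2,3). Each pair (i,j) satisfies i < j and arr[i] > arr[j].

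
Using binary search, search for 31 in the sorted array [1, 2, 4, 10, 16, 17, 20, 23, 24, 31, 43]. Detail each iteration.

Binary search for 31 in [1, 2, 4, 10, 16, 17, 20, 23, 24, 31, 43]:

lo=0, hi=10, mid=5, arr[mid]=17 -> 17 < 31, search right half
lo=6, hi=10, mid=8, arr[mid]=24 -> 24 < 31, search right half
lo=9, hi=10, mid=9, arr[mid]=31 -> Found target at index 9!

Binary search finds 31 at index 9 after 3 comparisons. The search repeatedly halves the search space by comparing with the middle element.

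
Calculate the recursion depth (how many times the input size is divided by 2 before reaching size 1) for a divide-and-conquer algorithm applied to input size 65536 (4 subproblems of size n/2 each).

For divide and conquer with division factor 2:

Problem sizes at each level:
Level 0: 65536
Level 1: 32768
Level 2: 16384
Level 3: 8192
Level 4: 4096
Level 5: 2048
Level 6: 1024
Level 7: 512
Level 8: 256
Level 9: 128
Level 10: 64
Level 11: 32
Level 12: 16
Level 13: 8
Level 14: 4
Level 15: 2
Level 16: 1

The root is level 0 and the size-1 base case is level 16 (the tree spans levels 0 through 16, i.e. 17 levels counting the root), so the depth is the number of divisions: log_2(65536) = 16

The recursion tree depth is log_2(65536) = 16. At each level, the problem size is divided by 2, so it takes 16 divisions to reduce to a base case of size 1. The algorithm makes 4 recursive calls at each level.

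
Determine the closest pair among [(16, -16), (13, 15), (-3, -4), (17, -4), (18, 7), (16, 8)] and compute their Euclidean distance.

Computing all pairwise distances among 6 points:

d((16, -16), (13, 15)) = 31.1448
d((16, -16), (-3, -4)) = 22.4722
d((16, -16), (17, -4)) = 12.0416
d((16, -16), (18, 7)) = 23.0868
d((16, -16), (16, 8)) = 24.0
d((13, 15), (-3, -4)) = 24.8395
d((13, 15), (17, -4)) = 19.4165
d((13, 15), (18, 7)) = 9.434
d((13, 15), (16, 8)) = 7.6158
d((-3, -4), (17, -4)) = 20.0
d((-3, -4), (18, 7)) = 23.7065
d((-3, -4), (16, 8)) = 22.4722
d((17, -4), (18, 7)) = 11.0454
d((17, -4), (16, 8)) = 12.0416
d((18, 7), (16, 8)) = 2.2361 <-- minimum

Closest pair: (18, 7) and (16, 8) with distance 2.2361

The closest pair is (18, 7) and (16, 8) with Euclidean distance 2.2361. For 6 points, brute-force pairwise comparison is shown above. For large n, the divide-and-conquer algorithm (sort by x, recurse on halves, check the dividing strip) achieves O(n log n).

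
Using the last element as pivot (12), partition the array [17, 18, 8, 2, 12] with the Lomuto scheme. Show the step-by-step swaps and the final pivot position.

Lomuto partition with pivot = 12:

Initial array: [17, 18, 8, 2, 12]

arr[0]=17 > 12: no swap
arr[1]=18 > 12: no swap
arr[2]=8 <= 12: swap with position 0, array becomes [8, 18, 17, 2, 12]
arr[3]=2 <= 12: swap with position 1, array becomes [8, 2, 17, 18, 12]

Place pivot at position 2: [8, 2, 12, 18, 17]
Pivot position: 2

After partitioning with pivot 12, the array becomes [8, 2, 12, 18, 17]. The pivot is placed at index 2. All elements to the left of the pivot are <= 12, and all elements to the right are > 12.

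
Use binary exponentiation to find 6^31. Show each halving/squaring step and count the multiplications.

Computing 6^31 by squaring (build up from 6^1; each line after the first costs one multiplication):

6^1 = 6
6^2 = (6^1)^2 = 6^2 = 36
6^3 = 6 * 6^2 = 6 * 36 = 216
6^6 = (6^3)^2 = 216^2 = 46656
6^7 = 6 * 6^6 = 6 * 46656 = 279936
6^14 = (6^7)^2 = 279936^2 = 78364164096
6^15 = 6 * 6^14 = 6 * 78364164096 = 470184984576
6^30 = (6^15)^2 = 470184984576^2 = 221073919720733357899776
6^31 = 6 * 6^30 = 6 * 221073919720733357899776 = 1326443518324400147398656

Result: 1326443518324400147398656
Multiplications needed: 8 (8 lines after 6^1)

6^31 = 1326443518324400147398656. Using exponentiation by squaring, this requires 8 multiplications. The key idea: if the exponent is even, square the half-power; if odd, multiply by the base once.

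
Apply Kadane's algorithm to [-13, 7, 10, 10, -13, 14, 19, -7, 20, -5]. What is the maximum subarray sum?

Using Kadane's algorithm on [-13, 7, 10, 10, -13, 14, 19, -7, 20, -5]:

Scanning through the array:
Position 1 (value 7): max_ending_here = 7, max_so_far = 7
Position 2 (value 10): max_ending_here = 17, max_so_far = 17
Position 3 (value 10): max_ending_here = 27, max_so_far = 27
Position 4 (value -13): max_ending_here = 14, max_so_far = 27
Position 5 (value 14): max_ending_here = 28, max_so_far = 28
Position 6 (value 19): max_ending_here = 47, max_so_far = 47
Position 7 (value -7): max_ending_here = 40, max_so_far = 47
Position 8 (value 20): max_ending_here = 60, max_so_far = 60
Position 9 (value -5): max_ending_here = 55, max_so_far = 60

Maximum subarray: [7, 10, 10, -13, 14, 19, -7, 20]
Maximum sum: 60

The maximum subarray is [7, 10, 10, -13, 14, 19, -7, 20] with sum 60. This subarray runs from index 1 to index 8.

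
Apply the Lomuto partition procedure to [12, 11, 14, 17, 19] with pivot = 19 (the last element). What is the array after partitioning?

Lomuto partition with pivot = 19:

Initial array: [12, 11, 14, 17, 19]

arr[0]=12 <= 19: swap with position 0, array becomes [12, 11, 14, 17, 19]
arr[1]=11 <= 19: swap with position 1, array becomes [12, 11, 14, 17, 19]
arr[2]=14 <= 19: swap with position 2, array becomes [12, 11, 14, 17, 19]
arr[3]=17 <= 19: swap with position 3, array becomes [12, 11, 14, 17, 19]

Place pivot at position 4: [12, 11, 14, 17, 19]
Pivot position: 4

After partitioning with pivot 19, the array becomes [12, 11, 14, 17, 19]. The pivot is placed at index 4. All elements to the left of the pivot are <= 19, and all elements to the right are > 19.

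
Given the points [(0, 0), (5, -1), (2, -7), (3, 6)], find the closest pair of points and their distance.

Computing all pairwise distances among 4 points:

d((0, 0), (5, -1)) = 5.099 <-- minimum
d((0, 0), (2, -7)) = 7.2801
d((0, 0), (3, 6)) = 6.7082
d((5, -1), (2, -7)) = 6.7082
d((5, -1), (3, 6)) = 7.2801
d((2, -7), (3, 6)) = 13.0384

Closest pair: (0, 0) and (5, -1) with distance 5.099

The closest pair is (0, 0) and (5, -1) with Euclidean distance 5.099. For 4 points, brute-force pairwise comparison is shown above. For large n, the divide-and-conquer algorithm (sort by x, recurse on halves, check the dividing strip) achieves O(n log n).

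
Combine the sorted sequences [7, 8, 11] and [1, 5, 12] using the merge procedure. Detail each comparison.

Merging process:

Compare 7 vs 1: take 1 from right. Merged: [1]
Compare 7 vs 5: take 5 from right. Merged: [1, 5]
Compare 7 vs 12: take 7 from left. Merged: [1, 5, 7]
Compare 8 vs 12: take 8 from left. Merged: [1, 5, 7, 8]
Compare 11 vs 12: take 11 from left. Merged: [1, 5, 7, 8, 11]
Append remaining from right: [12]. Merged: [1, 5, 7, 8, 11, 12]

Final merged array: [1, 5, 7, 8, 11, 12]
Total comparisons: 5

The merged array is [1, 5, 7, 8, 11, 12], requiring 5 comparisons. The merge step runs in O(n) time where n is the total number of elements.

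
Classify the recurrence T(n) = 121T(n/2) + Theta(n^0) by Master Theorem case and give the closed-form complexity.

Master Theorem for T(n) = 121T(n/2) + O(n^0):

a = 121, b = 2, c = 0
log_b(a) = log_2(121) = 6.9189

Case 1: c = 0 < log_2(121) = 6.9189
T(n) = O(n^(log_2 121))

For T(n) = 121T(n/2) + O(n^0): log_2(121) = 6.9189. This is Case 1 of the Master Theorem (c < log_b(a), work dominated by leaves), giving O(n^(log_2 121)).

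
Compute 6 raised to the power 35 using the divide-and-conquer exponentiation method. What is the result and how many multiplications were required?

Computing 6^35 by squaring (build up from 6^1; each line after the first costs one multiplication):

6^1 = 6
6^2 = (6^1)^2 = 6^2 = 36
6^4 = (6^2)^2 = 36^2 = 1296
6^8 = (6^4)^2 = 1296^2 = 1679616
6^16 = (6^8)^2 = 1679616^2 = 2821109907456
6^17 = 6 * 6^16 = 6 * 2821109907456 = 16926659444736
6^34 = (6^17)^2 = 16926659444736^2 = 286511799958070431838109696
6^35 = 6 * 6^34 = 6 * 286511799958070431838109696 = 1719070799748422591028658176

Result: 1719070799748422591028658176
Multiplications needed: 7 (7 lines after 6^1)

6^35 = 1719070799748422591028658176. Using exponentiation by squaring, this requires 7 multiplications. The key idea: if the exponent is even, square the half-power; if odd, multiply by the base once.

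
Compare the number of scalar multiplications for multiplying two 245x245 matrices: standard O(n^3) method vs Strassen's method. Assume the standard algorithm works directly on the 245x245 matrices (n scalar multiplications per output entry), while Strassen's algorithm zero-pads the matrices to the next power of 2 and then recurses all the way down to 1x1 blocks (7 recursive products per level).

Matrix multiplication for 245x245 matrices:

Strassen's algorithm requires power-of-2 dimensions. Pad 245x245 to 256x256 (next power of 2).

Standard algorithm: 245^3 = 14706125 multiplications
Strassen's algorithm: 7^(log2(256)) = 7^8 = 5764801 multiplications
Savings: 14706125 - 5764801 = 8941324 multiplications

Standard: 14706125 multiplications (245^3). Strassen: 5764801 multiplications (7^8, after padding to 256x256). Strassen reduces 8 recursive multiplications to 7 at each level.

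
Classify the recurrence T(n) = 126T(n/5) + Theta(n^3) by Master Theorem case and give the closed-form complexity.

Master Theorem for T(n) = 126T(n/5) + O(n^3):

a = 126, b = 5, c = 3
log_b(a) = log_5(126) = 3.0050

Case 1: c = 3 < log_5(126) = 3.0050
T(n) = O(n^(log_5 126))

For T(n) = 126T(n/5) + O(n^3): log_5(126) = 3.0050. This is Case 1 of the Master Theorem (c < log_b(a), work dominated by leaves), giving O(n^(log_5 126)).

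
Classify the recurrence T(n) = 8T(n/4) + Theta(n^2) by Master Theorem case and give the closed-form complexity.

Master Theorem for T(n) = 8T(n/4) + O(n^2):

a = 8, b = 4, c = 2
log_b(a) = log_4(8) = 1.5000

Case 3: c = 2 > log_4(8) = 1.5000
T(n) = O(n^2) = O(n^2)

For T(n) = 8T(n/4) + O(n^2): log_4(8) = 1.5000. This is Case 3 of the Master Theorem (c > log_b(a), work dominated by root), giving O(n^2).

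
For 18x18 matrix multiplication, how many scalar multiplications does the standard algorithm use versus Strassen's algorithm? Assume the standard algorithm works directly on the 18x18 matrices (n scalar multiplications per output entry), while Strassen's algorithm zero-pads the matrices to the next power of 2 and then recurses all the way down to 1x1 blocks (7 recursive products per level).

Matrix multiplication for 18x18 matrices:

Strassen's algorithm requires power-of-2 dimensions. Pad 18x18 to 32x32 (next power of 2).

Standard algorithm: 18^3 = 5832 multiplications
Strassen's algorithm: 7^(log2(32)) = 7^5 = 16807 multiplications
Difference: 5832 - 16807 = -10975 (Strassen uses MORE here due to padding overhead — for small or just-over-power-of-2 n, padding can outweigh the per-level savings)

Standard: 5832 multiplications (18^3). Strassen: 16807 multiplications (7^5, after padding to 32x32). Strassen reduces 8 recursive multiplications to 7 at each level.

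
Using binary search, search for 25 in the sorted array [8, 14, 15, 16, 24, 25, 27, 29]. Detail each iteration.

Binary search for 25 in [8, 14, 15, 16, 24, 25, 27, 29]:

lo=0, hi=7, mid=3, arr[mid]=16 -> 16 < 25, search right half
lo=4, hi=7, mid=5, arr[mid]=25 -> Found target at index 5!

Binary search finds 25 at index 5 after 2 comparisons. The search repeatedly halves the search space by comparing with the middle element.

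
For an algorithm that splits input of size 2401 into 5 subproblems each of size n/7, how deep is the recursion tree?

For divide and conquer with division factor 7:

Problem sizes at each level:
Level 0: 2401
Level 1: 343
Level 2: 49
Level 3: 7
Level 4: 1

The root is level 0 and the size-1 base case is level 4 (the tree spans levels 0 through 4, i.e. 5 levels counting the root), so the depth is the number of divisions: log_7(2401) = 4

The recursion tree depth is log_7(2401) = 4. At each level, the problem size is divided by 7, so it takes 4 divisions to reduce to a base case of size 1. The algorithm makes 5 recursive calls at each level.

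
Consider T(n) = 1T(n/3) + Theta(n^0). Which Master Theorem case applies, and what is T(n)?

Master Theorem for T(n) = 1T(n/3) + O(n^0):

a = 1, b = 3, c = 0
log_b(a) = log_3(1) = 0.0000

Case 2: c = 0 = log_3(1) = 0.0000
T(n) = O(n^0 log n) = O(log n)

For T(n) = 1T(n/3) + O(n^0): log_3(1) = 0.0000. This is Case 2 of the Master Theorem (c = log_b(a), equal work at all levels), giving O(log n).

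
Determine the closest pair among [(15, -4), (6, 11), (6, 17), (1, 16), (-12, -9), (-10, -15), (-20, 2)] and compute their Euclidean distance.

Computing all pairwise distances among 7 points:

d((15, -4), (6, 11)) = 17.4929
d((15, -4), (6, 17)) = 22.8473
d((15, -4), (1, 16)) = 24.4131
d((15, -4), (-12, -9)) = 27.4591
d((15, -4), (-10, -15)) = 27.313
d((15, -4), (-20, 2)) = 35.5106
d((6, 11), (6, 17)) = 6.0
d((6, 11), (1, 16)) = 7.0711
d((6, 11), (-12, -9)) = 26.9072
d((6, 11), (-10, -15)) = 30.5287
d((6, 11), (-20, 2)) = 27.5136
d((6, 17), (1, 16)) = 5.099 <-- minimum
d((6, 17), (-12, -9)) = 31.6228
d((6, 17), (-10, -15)) = 35.7771
d((6, 17), (-20, 2)) = 30.0167
d((1, 16), (-12, -9)) = 28.178
d((1, 16), (-10, -15)) = 32.8938
d((1, 16), (-20, 2)) = 25.2389
d((-12, -9), (-10, -15)) = 6.3246
d((-12, -9), (-20, 2)) = 13.6015
d((-10, -15), (-20, 2)) = 19.7231

Closest pair: (6, 17) and (1, 16) with distance 5.099

The closest pair is (6, 17) and (1, 16) with Euclidean distance 5.099. For 7 points, brute-force pairwise comparison is shown above. For large n, the divide-and-conquer algorithm (sort by x, recurse on halves, check the dividing strip) achieves O(n log n).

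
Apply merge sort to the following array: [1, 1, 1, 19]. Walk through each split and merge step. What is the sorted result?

Merge sort trace:

Split: [1, 1, 1, 19] -> [1, 1] and [1, 19]
  Split: [1, 1] -> [1] and [1]
  Merge: [1] + [1] -> [1, 1]
  Split: [1, 19] -> [1] and [19]
  Merge: [1] + [19] -> [1, 19]
Merge: [1, 1] + [1, 19] -> [1, 1, 1, 19]

Final sorted array: [1, 1, 1, 19]

The merge sort proceeds by recursively splitting the array and merging sorted halves.
After all merges, the sorted array is [1, 1, 1, 19].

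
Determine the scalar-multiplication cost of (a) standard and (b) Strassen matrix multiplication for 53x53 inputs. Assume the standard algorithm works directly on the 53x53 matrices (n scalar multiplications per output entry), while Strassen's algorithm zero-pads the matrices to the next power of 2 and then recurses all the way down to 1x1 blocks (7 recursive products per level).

Matrix multiplication for 53x53 matrices:

Strassen's algorithm requires power-of-2 dimensions. Pad 53x53 to 64x64 (next power of 2).

Standard algorithm: 53^3 = 148877 multiplications
Strassen's algorithm: 7^(log2(64)) = 7^6 = 117649 multiplications
Savings: 148877 - 117649 = 31228 multiplications

Standard: 148877 multiplications (53^3). Strassen: 117649 multiplications (7^6, after padding to 64x64). Strassen reduces 8 recursive multiplications to 7 at each level.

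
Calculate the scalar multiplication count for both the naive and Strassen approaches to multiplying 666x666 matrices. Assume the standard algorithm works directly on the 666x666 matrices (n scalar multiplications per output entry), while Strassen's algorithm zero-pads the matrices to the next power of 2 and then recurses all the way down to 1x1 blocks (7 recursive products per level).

Matrix multiplication for 666x666 matrices:

Strassen's algorithm requires power-of-2 dimensions. Pad 666x666 to 1024x1024 (next power of 2).

Standard algorithm: 666^3 = 295408296 multiplications
Strassen's algorithm: 7^(log2(1024)) = 7^10 = 282475249 multiplications
Savings: 295408296 - 282475249 = 12933047 multiplications

Standard: 295408296 multiplications (666^3). Strassen: 282475249 multiplications (7^10, after padding to 1024x1024). Strassen reduces 8 recursive multiplications to 7 at each level.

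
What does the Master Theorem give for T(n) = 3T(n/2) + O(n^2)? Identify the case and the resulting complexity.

Master Theorem for T(n) = 3T(n/2) + O(n^2):

a = 3, b = 2, c = 2
log_b(a) = log_2(3) = 1.5850

Case 3: c = 2 > log_2(3) = 1.5850
T(n) = O(n^2) = O(n^2)

For T(n) = 3T(n/2) + O(n^2): log_2(3) = 1.5850. This is Case 3 of the Master Theorem (c > log_b(a), work dominated by root), giving O(n^2).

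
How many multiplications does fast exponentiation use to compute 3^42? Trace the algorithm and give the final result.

Computing 3^42 by squaring (build up from 3^1; each line after the first costs one multiplication):

3^1 = 3
3^2 = (3^1)^2 = 3^2 = 9
3^4 = (3^2)^2 = 9^2 = 81
3^5 = 3 * 3^4 = 3 * 81 = 243
3^10 = (3^5)^2 = 243^2 = 59049
3^20 = (3^10)^2 = 59049^2 = 3486784401
3^21 = 3 * 3^20 = 3 * 3486784401 = 10460353203
3^42 = (3^21)^2 = 10460353203^2 = 109418989131512359209

Result: 109418989131512359209
Multiplications needed: 7 (7 lines after 3^1)

3^42 = 109418989131512359209. Using exponentiation by squaring, this requires 7 multiplications. The key idea: if the exponent is even, square the half-power; if odd, multiply by the base once.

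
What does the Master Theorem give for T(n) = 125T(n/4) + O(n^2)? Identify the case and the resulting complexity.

Master Theorem for T(n) = 125T(n/4) + O(n^2):

a = 125, b = 4, c = 2
log_b(a) = log_4(125) = 3.4829

Case 1: c = 2 < log_4(125) = 3.4829
T(n) = O(n^(log_4 125))

For T(n) = 125T(n/4) + O(n^2): log_4(125) = 3.4829. This is Case 1 of the Master Theorem (c < log_b(a), work dominated by leaves), giving O(n^(log_4 125)).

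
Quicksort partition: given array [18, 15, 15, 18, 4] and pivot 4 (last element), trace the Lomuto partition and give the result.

Lomuto partition with pivot = 4:

Initial array: [18, 15, 15, 18, 4]

arr[0]=18 > 4: no swap
arr[1]=15 > 4: no swap
arr[2]=15 > 4: no swap
arr[3]=18 > 4: no swap

Place pivot at position 0: [4, 15, 15, 18, 18]
Pivot position: 0

After partitioning with pivot 4, the array becomes [4, 15, 15, 18, 18]. The pivot is placed at index 0. All elements to the left of the pivot are <= 4, and all elements to the right are > 4.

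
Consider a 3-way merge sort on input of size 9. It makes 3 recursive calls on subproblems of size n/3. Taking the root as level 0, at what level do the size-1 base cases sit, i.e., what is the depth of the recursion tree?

For divide and conquer with division factor 3:

Problem sizes at each level:
Level 0: 9
Level 1: 3
Level 2: 1

The root is level 0 and the size-1 base case is level 2 (the tree spans levels 0 through 2, i.e. 3 levels counting the root), so the depth is the number of divisions: log_3(9) = 2

The recursion tree depth is log_3(9) = 2. At each level, the problem size is divided by 3, so it takes 2 divisions to reduce to a base case of size 1. The algorithm makes 3 recursive calls at each level.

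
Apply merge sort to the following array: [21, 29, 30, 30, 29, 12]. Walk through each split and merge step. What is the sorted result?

Merge sort trace:

Split: [21, 29, 30, 30, 29, 12] -> [21, 29, 30] and [30, 29, 12]
  Split: [21, 29, 30] -> [21] and [29, 30]
    Split: [29, 30] -> [29] and [30]
    Merge: [29] + [30] -> [29, 30]
  Merge: [21] + [29, 30] -> [21, 29, 30]
  Split: [30, 29, 12] -> [30] and [29, 12]
    Split: [29, 12] -> [29] and [12]
    Merge: [29] + [12] -> [12, 29]
  Merge: [30] + [12, 29] -> [12, 29, 30]
Merge: [21, 29, 30] + [12, 29, 30] -> [12, 21, 29, 29, 30, 30]

Final sorted array: [12, 21, 29, 29, 30, 30]

The merge sort proceeds by recursively splitting the array and merging sorted halves.
After all merges, the sorted array is [12, 21, 29, 29, 30, 30].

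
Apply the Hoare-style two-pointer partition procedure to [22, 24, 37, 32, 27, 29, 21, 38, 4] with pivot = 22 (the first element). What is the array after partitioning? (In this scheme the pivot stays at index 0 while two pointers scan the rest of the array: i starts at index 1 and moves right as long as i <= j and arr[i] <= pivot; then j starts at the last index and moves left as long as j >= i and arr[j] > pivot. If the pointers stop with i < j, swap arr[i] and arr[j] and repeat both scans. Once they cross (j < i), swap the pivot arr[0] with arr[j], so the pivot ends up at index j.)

Hoare-style two-pointer partition with pivot = 22:

Initial array: [22, 24, 37, 32, 27, 29, 21, 38, 4]

Pointers start at i = 1, j = 8.
i stops at index 1 (arr[1]=24 > 22), j stops at index 8 (arr[8]=4 <= 22): swap arr[1] and arr[8], array becomes [22, 4, 37, 32, 27, 29, 21, 38, 24]
i stops at index 2 (arr[2]=37 > 22), j stops at index 6 (arr[6]=21 <= 22): swap arr[2] and arr[6], array becomes [22, 4, 21, 32, 27, 29, 37, 38, 24]
i ends at 3, j ends at 2: the pointers have crossed (j < i), so scanning stops.

Swap pivot arr[0] with arr[2] to place pivot at position 2: [21, 4, 22, 32, 27, 29, 37, 38, 24]
Pivot position: 2

After partitioning with pivot 22, the array becomes [21, 4, 22, 32, 27, 29, 37, 38, 24]. The pivot is placed at index 2. All elements to the left of the pivot are <= 22, and all elements to the right are > 22.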